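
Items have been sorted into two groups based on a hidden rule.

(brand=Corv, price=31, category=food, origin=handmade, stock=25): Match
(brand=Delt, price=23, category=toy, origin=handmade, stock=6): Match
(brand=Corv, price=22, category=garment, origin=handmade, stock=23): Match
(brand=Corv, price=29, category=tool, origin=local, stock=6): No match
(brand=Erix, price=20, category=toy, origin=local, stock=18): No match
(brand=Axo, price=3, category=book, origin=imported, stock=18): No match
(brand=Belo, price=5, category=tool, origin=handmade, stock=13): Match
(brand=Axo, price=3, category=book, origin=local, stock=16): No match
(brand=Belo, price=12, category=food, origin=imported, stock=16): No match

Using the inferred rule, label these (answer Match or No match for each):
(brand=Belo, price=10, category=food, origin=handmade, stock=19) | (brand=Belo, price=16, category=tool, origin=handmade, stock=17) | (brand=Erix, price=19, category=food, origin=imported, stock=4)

The simplest hypothesis consistent with all the labels is: origin is handmade.
(brand=Belo, price=10, category=food, origin=handmade, stock=19): origin is handmade, fits → Match. (brand=Belo, price=16, category=tool, origin=handmade, stock=17): origin is handmade, fits → Match. (brand=Erix, price=19, category=food, origin=imported, stock=4): origin is imported, fails this test → No match.

Match, Match, No match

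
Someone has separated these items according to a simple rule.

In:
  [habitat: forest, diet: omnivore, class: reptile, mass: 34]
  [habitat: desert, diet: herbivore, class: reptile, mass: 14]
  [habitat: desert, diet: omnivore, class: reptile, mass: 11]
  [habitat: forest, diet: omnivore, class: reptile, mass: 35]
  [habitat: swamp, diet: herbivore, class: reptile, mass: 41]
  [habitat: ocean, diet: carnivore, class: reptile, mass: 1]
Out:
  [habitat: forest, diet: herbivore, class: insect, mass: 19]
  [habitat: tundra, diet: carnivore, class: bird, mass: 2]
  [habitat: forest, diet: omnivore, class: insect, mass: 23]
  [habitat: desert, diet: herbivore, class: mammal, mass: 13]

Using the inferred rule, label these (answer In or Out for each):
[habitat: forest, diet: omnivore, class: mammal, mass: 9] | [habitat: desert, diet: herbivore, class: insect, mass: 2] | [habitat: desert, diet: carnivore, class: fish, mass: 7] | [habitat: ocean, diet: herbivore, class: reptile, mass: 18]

Out, Out, Out, In

The classifier is using: class is reptile.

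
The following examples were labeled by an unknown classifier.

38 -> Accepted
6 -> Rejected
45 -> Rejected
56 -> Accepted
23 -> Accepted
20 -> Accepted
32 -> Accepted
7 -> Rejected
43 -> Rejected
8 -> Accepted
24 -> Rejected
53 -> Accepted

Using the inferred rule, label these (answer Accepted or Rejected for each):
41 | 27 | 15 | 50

Accepted, Rejected, Rejected, Accepted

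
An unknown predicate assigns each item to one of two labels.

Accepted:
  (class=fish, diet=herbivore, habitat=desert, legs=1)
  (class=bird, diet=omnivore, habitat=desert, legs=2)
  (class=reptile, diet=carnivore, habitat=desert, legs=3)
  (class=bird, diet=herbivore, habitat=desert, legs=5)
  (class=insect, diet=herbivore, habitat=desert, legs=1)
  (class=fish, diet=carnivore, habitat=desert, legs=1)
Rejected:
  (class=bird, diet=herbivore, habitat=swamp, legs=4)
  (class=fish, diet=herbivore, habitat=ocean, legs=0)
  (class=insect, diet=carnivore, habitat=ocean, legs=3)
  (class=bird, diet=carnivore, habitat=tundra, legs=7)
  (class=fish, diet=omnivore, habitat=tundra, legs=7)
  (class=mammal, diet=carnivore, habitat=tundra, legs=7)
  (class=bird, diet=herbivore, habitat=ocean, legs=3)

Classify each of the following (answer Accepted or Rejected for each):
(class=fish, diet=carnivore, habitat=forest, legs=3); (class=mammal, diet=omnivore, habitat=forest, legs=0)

Checking candidate rules against both groups, what survives is: habitat is desert.

Rejected, Rejected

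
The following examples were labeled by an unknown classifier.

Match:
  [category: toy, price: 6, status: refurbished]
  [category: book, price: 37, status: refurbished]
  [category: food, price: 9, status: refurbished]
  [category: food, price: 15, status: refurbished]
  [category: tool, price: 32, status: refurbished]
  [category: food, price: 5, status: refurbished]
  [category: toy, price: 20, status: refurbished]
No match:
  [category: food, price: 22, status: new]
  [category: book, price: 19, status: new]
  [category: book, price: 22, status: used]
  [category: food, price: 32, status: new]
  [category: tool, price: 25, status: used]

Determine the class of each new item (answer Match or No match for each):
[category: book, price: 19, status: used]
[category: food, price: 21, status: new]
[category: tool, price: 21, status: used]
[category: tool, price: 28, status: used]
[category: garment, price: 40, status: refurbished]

No match, No match, No match, No match, Match

A rule that fits every label: status is refurbished — true of each 'Match' example, false of each 'No match' one.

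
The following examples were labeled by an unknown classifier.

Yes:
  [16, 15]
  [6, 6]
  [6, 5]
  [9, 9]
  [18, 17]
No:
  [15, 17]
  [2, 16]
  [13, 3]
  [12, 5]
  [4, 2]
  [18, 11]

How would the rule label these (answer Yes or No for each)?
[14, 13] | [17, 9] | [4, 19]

The common property of the 'Yes' items is: |first − second| ≤ 1. No 'No' item has it.
[14, 13]: |14−13| = 1 — fits, so Yes.
[17, 9]: |17−9| = 8 — doesn't match, so No.
[4, 19]: |4−19| = 15 — doesn't match, so No.

Yes, No, No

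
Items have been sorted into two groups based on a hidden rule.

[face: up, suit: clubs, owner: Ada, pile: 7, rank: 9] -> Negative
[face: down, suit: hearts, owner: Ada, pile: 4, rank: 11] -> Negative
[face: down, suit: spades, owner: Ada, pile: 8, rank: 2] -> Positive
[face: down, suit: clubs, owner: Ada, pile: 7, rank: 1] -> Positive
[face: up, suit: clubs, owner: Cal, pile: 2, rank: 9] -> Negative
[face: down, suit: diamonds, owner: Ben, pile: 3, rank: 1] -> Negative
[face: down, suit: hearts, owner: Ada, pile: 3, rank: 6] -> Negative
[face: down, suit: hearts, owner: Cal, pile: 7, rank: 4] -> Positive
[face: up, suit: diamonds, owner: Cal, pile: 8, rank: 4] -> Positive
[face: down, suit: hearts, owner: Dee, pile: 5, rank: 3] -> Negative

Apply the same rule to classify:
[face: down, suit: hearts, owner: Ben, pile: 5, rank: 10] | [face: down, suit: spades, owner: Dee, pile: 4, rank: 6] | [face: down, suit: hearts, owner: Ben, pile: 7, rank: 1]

Negative, Negative, Positive

'Positive' ⟺ pile ≥ 7 AND rank ≤ 4.
[face: down, suit: hearts, owner: Ben, pile: 5, rank: 10]: pile = 5, rank = 10, doesn't qualify → Negative. [face: down, suit: spades, owner: Dee, pile: 4, rank: 6]: pile = 4, rank = 6, doesn't qualify → Negative. [face: down, suit: hearts, owner: Ben, pile: 7, rank: 1]: pile = 7, rank = 1, meets the rule → Positive.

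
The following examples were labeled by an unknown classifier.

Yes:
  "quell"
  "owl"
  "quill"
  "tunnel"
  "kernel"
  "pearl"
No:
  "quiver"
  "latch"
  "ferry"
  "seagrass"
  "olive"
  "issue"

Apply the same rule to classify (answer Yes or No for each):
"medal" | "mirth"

Yes, No

Looking at the examples, the only property every 'Yes' case has and every 'No' case lacks is: ends with 'l'.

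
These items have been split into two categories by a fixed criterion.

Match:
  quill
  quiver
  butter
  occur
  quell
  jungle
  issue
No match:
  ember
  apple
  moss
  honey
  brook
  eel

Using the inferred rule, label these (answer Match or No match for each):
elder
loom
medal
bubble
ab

No match, No match, No match, Match, No match

Looking at the examples, the only property every 'Match' case has and every 'No match' case lacks is: contains 'u'.
elder: No match (no 'u').
loom: No match (no 'u').
medal: No match (no 'u').
bubble: Match (has 'u').
ab: No match (no 'u').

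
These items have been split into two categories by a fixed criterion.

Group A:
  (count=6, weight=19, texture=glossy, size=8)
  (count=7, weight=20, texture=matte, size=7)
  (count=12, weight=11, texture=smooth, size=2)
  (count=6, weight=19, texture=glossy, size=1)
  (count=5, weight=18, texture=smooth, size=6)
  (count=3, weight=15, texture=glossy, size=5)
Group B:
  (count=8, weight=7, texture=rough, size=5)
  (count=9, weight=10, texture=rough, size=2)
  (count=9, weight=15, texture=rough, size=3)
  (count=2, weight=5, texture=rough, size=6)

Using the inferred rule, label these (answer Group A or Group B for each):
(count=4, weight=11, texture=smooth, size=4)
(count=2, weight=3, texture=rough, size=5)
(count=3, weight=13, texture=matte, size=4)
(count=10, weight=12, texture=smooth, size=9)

Group A, Group B, Group A, Group A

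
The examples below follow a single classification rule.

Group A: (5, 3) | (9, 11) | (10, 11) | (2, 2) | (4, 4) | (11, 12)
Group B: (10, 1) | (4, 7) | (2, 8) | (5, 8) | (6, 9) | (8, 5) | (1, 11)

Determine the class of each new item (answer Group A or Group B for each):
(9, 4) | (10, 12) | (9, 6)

Group B, Group A, Group B

The rule appears to be: |first − second| ≤ 2.
(9, 4) — |9−4| = 5, hence Group B.
(10, 12) — |10−12| = 2, hence Group A.
(9, 6) — |9−6| = 3, hence Group B.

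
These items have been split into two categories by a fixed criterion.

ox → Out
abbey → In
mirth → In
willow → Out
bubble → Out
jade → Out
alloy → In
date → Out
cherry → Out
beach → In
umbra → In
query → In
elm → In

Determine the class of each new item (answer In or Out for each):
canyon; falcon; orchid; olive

All 'In' examples share one property — odd length — and every 'Out' example lacks it.
canyon: length 6, fails this test → Out. falcon: length 6, fails this test → Out. orchid: length 6, fails this test → Out. olive: length 5, checks out → In.

Out, Out, Out, In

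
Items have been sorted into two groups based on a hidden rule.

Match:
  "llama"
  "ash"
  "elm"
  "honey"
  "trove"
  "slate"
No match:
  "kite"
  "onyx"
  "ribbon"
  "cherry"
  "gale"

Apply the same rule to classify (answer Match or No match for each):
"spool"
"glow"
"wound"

One predicate separates the groups cleanly: odd length.
"spool" → length 5 → Match. "glow" → length 4 → No match. "wound" → length 5 → Match.

Match, No match, Match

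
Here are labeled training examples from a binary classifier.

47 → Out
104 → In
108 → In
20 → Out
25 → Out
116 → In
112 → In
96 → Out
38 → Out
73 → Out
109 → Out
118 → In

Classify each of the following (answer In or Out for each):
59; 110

All 'In' examples share one property — even AND at least 104 — and every 'Out' example lacks it.

Out, In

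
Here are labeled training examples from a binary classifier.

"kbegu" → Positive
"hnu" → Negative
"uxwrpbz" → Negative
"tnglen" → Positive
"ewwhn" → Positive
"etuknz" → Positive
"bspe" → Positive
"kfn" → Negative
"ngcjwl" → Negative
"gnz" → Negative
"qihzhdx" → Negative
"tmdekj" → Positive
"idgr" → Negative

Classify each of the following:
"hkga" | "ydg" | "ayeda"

Negative, Negative, Positive

All 'Positive' examples share one property — contains 'e' — and every 'Negative' example lacks it.
"hkga": no 'e' — fails the rule, so Negative. "ydg": no 'e' — fails the rule, so Negative. "ayeda": has 'e' — passes, so Positive.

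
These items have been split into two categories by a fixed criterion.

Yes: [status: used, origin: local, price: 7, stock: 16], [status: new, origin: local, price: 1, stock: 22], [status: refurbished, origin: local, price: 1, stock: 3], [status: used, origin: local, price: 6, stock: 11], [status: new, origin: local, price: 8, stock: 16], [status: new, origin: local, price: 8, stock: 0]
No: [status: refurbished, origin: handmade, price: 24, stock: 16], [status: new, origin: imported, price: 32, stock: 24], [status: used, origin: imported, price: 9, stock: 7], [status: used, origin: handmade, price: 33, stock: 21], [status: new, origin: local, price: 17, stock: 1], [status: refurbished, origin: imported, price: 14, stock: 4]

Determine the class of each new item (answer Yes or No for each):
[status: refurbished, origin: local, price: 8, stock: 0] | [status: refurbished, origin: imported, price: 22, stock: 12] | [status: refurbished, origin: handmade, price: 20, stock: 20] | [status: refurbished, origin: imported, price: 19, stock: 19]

Rule: price ≤ 8. This holds for each 'Yes' example and fails for each 'No' one.
[status: refurbished, origin: local, price: 8, stock: 0]: price = 8 — meets the rule, so Yes.
[status: refurbished, origin: imported, price: 22, stock: 12]: price = 22 — doesn't qualify, so No.
[status: refurbished, origin: handmade, price: 20, stock: 20]: price = 20 — doesn't qualify, so No.
[status: refurbished, origin: imported, price: 19, stock: 19]: price = 19 — doesn't qualify, so No.

Yes, No, No, No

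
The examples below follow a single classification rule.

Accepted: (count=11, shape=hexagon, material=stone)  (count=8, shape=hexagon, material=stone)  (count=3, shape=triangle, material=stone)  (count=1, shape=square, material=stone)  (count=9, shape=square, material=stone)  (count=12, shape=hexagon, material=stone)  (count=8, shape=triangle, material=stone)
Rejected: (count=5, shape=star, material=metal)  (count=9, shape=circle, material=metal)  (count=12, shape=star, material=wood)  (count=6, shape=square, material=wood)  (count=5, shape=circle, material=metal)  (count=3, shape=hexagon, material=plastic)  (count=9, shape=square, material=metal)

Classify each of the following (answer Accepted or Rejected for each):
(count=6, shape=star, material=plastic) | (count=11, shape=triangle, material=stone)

Rejected, Accepted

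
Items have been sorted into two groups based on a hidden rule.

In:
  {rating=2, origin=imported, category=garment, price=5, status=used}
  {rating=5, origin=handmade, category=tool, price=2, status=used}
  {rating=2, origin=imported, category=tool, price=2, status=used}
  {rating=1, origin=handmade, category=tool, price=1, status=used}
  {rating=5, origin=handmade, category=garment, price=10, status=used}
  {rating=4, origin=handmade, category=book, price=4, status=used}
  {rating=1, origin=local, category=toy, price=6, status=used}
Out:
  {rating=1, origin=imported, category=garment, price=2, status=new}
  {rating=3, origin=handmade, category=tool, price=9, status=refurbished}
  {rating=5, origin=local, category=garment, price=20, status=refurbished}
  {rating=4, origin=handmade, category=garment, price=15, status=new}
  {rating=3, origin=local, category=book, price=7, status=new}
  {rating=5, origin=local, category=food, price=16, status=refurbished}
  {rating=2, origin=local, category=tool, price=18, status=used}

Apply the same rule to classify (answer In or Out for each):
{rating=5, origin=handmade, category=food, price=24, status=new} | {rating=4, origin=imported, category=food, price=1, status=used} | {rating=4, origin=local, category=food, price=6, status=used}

Out, In, In

The common property of the 'In' items is: status is used AND price ≤ 10. No 'Out' item has it.
{rating=5, origin=handmade, category=food, price=24, status=new} — status is new, price = 24, hence Out. {rating=4, origin=imported, category=food, price=1, status=used} — status is used, price = 1, hence In. {rating=4, origin=local, category=food, price=6, status=used} — status is used, price = 6, hence In.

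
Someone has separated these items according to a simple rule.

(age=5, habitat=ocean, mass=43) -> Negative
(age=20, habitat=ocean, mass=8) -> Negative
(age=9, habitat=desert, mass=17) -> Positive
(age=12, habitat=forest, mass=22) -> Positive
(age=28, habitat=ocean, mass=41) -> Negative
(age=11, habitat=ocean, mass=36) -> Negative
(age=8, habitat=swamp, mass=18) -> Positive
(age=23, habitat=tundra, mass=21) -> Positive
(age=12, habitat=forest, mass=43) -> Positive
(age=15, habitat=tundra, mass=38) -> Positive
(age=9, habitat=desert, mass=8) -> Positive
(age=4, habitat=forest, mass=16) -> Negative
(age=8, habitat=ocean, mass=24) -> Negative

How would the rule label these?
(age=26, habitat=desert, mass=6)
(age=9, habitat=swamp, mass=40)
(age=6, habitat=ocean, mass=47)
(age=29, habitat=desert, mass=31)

Every 'Positive' example satisfies: habitat is not ocean AND age ≥ 5. None of the 'Negative' examples do.
(age=26, habitat=desert, mass=6): habitat is desert, age = 26, fits → Positive. (age=9, habitat=swamp, mass=40): habitat is swamp, age = 9, fits → Positive. (age=6, habitat=ocean, mass=47): habitat is ocean, age = 6, doesn't match → Negative. (age=29, habitat=desert, mass=31): habitat is desert, age = 29, fits → Positive.

Positive, Positive, Negative, Positive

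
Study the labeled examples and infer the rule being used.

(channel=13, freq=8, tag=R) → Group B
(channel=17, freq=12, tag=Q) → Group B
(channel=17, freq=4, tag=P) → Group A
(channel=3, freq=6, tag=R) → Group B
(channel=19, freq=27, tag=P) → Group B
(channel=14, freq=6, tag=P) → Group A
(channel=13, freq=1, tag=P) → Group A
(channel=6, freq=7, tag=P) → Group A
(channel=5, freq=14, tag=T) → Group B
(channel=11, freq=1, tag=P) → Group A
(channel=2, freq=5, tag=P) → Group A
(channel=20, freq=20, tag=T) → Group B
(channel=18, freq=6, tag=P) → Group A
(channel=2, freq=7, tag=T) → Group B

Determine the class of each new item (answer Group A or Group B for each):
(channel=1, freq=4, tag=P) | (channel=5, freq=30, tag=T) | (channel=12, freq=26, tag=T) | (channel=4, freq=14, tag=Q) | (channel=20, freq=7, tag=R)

'Group A' ⟺ tag is P AND freq ≤ 7.
(channel=1, freq=4, tag=P): Group A (tag is P, freq = 4).
(channel=5, freq=30, tag=T): Group B (tag is T, freq = 30).
(channel=12, freq=26, tag=T): Group B (tag is T, freq = 26).
(channel=4, freq=14, tag=Q): Group B (tag is Q, freq = 14).
(channel=20, freq=7, tag=R): Group B (tag is R, freq = 7).

Group A, Group B, Group B, Group B, Group B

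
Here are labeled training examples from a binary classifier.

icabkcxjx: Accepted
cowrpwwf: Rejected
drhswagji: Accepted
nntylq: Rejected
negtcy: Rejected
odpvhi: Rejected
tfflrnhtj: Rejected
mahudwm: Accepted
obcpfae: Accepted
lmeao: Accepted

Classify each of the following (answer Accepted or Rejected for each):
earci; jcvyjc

The rule appears to be: contains 'a'.

Accepted, Rejected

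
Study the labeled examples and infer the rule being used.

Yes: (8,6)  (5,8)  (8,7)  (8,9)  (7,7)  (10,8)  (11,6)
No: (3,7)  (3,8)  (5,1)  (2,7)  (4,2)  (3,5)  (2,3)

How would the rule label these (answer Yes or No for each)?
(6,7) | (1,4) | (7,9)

The common property of the 'Yes' items is: sum ≥ 13. No 'No' item has it.
(6,7): 6+7 = 13, passes → Yes.
(1,4): 1+4 = 5, does not satisfy this → No.
(7,9): 7+9 = 16, passes → Yes.

Yes, No, Yes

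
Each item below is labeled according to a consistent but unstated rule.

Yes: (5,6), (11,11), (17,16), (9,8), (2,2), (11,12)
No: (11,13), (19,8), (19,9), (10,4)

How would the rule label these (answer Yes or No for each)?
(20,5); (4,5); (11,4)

No, Yes, No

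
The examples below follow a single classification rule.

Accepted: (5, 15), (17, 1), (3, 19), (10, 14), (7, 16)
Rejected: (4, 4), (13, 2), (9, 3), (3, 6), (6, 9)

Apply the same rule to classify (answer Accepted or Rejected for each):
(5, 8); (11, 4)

Rejected, Rejected

Every 'Accepted' example satisfies: sum ≥ 18. None of the 'Rejected' examples do.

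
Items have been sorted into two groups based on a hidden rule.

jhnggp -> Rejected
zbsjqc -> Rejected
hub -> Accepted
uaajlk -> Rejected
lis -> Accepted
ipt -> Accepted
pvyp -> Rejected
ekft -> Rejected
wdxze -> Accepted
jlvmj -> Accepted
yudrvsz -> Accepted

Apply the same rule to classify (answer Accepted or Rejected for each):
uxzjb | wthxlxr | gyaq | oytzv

Accepted, Accepted, Rejected, Accepted

Every 'Accepted' example satisfies: odd length. None of the 'Rejected' examples do.
uxzjb: length 5 — meets the rule, so Accepted.
wthxlxr: length 7 — meets the rule, so Accepted.
gyaq: length 4 — doesn't match, so Rejected.
oytzv: length 5 — meets the rule, so Accepted.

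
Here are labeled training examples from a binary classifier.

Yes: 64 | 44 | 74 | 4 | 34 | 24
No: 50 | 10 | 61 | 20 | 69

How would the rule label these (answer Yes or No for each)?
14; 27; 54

Yes, No, Yes

All 'Yes' examples share one property — ends in digit 4 — and every 'No' example lacks it.
Yes: 14, since last digit 4. No: 27, since last digit 7. Yes: 54, since last digit 4.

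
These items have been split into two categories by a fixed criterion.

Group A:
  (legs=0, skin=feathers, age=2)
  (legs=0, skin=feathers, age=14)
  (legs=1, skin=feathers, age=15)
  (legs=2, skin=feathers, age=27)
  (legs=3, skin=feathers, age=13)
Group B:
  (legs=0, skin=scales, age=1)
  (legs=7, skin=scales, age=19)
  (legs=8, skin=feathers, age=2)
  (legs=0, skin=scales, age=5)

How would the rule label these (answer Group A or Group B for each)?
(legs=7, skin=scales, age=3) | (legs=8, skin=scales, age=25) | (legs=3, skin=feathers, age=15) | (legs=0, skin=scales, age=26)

'Group A' ⟺ skin is feathers AND legs ≤ 3.
(legs=7, skin=scales, age=3) → skin is scales, legs = 7 → Group B.
(legs=8, skin=scales, age=25) → skin is scales, legs = 8 → Group B.
(legs=3, skin=feathers, age=15) → skin is feathers, legs = 3 → Group A.
(legs=0, skin=scales, age=26) → skin is scales, legs = 0 → Group B.

Group B, Group B, Group A, Group B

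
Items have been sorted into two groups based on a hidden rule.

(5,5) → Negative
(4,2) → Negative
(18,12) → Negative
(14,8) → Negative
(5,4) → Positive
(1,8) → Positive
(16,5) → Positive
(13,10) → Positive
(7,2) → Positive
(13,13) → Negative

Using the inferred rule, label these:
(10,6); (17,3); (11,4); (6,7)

Negative, Negative, Positive, Positive

The rule appears to be: sum is odd.
(10,6) — 10+6 = 16, hence Negative.
(17,3) — 17+3 = 20, hence Negative.
(11,4) — 11+4 = 15, hence Positive.
(6,7) — 6+7 = 13, hence Positive.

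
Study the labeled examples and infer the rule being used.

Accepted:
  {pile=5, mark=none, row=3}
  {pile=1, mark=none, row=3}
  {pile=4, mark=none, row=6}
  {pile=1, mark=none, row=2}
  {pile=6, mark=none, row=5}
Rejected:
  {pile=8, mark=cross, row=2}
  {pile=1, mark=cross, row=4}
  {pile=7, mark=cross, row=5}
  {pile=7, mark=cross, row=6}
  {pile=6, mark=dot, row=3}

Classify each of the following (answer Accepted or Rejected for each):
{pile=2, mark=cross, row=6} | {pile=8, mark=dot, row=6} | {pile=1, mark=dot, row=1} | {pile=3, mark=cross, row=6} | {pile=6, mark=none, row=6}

Rejected, Rejected, Rejected, Rejected, Accepted

The pattern is that an item is 'Accepted' exactly when: mark is none.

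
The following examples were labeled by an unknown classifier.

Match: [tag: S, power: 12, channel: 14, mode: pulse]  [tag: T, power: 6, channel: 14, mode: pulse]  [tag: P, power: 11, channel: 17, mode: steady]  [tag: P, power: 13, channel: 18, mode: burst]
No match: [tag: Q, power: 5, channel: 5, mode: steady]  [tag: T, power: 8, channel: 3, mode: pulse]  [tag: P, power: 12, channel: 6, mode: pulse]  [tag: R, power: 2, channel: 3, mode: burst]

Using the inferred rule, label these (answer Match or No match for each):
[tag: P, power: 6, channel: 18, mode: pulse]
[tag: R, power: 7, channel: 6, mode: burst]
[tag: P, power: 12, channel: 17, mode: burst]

The simplest hypothesis consistent with all the labels is: channel ≥ 14.

Match, No match, Match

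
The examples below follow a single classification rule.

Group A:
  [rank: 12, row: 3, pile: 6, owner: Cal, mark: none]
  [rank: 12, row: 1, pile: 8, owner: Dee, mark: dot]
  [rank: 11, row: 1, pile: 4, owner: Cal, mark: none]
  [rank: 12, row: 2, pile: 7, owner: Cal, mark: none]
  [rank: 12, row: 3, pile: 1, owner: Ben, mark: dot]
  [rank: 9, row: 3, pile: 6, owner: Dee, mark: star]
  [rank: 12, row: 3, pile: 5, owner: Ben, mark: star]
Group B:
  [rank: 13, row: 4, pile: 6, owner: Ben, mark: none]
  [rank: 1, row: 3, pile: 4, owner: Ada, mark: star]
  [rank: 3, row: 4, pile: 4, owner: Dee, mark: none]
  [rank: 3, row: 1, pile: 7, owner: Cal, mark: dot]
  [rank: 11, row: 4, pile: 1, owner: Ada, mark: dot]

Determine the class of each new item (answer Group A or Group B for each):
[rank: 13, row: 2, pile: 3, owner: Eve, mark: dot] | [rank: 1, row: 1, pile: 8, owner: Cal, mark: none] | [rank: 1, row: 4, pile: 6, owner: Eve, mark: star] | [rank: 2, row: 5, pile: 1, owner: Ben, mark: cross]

The common property of the 'Group A' items is: rank ≥ 9 AND row ≤ 3. No 'Group B' item has it.
[rank: 13, row: 2, pile: 3, owner: Eve, mark: dot]: rank = 13, row = 2, checks out → Group A. [rank: 1, row: 1, pile: 8, owner: Cal, mark: none]: rank = 1, row = 1, lacks this property → Group B. [rank: 1, row: 4, pile: 6, owner: Eve, mark: star]: rank = 1, row = 4, lacks this property → Group B. [rank: 2, row: 5, pile: 1, owner: Ben, mark: cross]: rank = 2, row = 5, lacks this property → Group B.

Group A, Group B, Group B, Group B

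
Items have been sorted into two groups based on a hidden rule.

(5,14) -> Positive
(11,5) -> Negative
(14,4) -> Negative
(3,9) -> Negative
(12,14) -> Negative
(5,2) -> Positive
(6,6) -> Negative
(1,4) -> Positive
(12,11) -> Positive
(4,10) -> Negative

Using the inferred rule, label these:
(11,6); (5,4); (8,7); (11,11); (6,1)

One predicate separates the groups cleanly: sum is odd.

Positive, Positive, Positive, Negative, Positive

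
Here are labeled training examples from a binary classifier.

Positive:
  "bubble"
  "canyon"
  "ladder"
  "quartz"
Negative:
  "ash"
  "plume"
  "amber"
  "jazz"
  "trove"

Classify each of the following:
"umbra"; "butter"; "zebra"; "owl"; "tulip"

Negative, Positive, Negative, Negative, Negative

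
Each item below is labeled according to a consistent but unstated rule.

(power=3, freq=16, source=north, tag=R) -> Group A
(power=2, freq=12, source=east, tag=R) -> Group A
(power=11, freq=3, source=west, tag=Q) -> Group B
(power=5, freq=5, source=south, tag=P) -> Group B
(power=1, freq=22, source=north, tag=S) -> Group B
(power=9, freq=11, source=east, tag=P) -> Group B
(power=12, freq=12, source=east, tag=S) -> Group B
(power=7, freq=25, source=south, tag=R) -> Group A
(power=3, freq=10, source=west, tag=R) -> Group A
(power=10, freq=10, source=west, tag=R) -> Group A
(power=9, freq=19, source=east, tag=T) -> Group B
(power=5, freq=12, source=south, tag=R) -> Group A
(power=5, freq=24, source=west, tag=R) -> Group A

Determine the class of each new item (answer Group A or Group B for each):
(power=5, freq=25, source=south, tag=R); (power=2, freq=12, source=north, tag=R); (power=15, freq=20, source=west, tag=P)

Group A, Group A, Group B

All 'Group A' examples share one property — tag is R — and every 'Group B' example lacks it.
(power=5, freq=25, source=south, tag=R) — tag is R, hence Group A.
(power=2, freq=12, source=north, tag=R) — tag is R, hence Group A.
(power=15, freq=20, source=west, tag=P) — tag is P, hence Group B.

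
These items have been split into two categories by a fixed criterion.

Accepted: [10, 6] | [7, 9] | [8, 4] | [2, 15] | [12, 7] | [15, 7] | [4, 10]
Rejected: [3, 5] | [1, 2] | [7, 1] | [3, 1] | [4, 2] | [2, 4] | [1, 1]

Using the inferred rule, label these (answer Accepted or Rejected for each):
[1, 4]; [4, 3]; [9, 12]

Rejected, Rejected, Accepted

A rule that fits every label: sum ≥ 12 — true of each 'Accepted' example, false of each 'Rejected' one.
[1, 4] — 1+4 = 5, hence Rejected.
[4, 3] — 4+3 = 7, hence Rejected.
[9, 12] — 9+12 = 21, hence Accepted.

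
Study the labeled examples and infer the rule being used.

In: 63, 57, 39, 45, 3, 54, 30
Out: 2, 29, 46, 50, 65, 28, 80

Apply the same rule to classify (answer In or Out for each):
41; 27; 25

Out, In, Out

Every 'In' example satisfies: multiple of 3. None of the 'Out' examples do.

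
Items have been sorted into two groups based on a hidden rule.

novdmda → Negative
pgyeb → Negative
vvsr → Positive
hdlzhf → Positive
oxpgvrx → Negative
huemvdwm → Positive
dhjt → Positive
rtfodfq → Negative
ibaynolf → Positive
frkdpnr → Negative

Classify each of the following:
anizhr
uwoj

One predicate separates the groups cleanly: even length.
Positive: anizhr, since length 6. Positive: uwoj, since length 4.

Positive, Positive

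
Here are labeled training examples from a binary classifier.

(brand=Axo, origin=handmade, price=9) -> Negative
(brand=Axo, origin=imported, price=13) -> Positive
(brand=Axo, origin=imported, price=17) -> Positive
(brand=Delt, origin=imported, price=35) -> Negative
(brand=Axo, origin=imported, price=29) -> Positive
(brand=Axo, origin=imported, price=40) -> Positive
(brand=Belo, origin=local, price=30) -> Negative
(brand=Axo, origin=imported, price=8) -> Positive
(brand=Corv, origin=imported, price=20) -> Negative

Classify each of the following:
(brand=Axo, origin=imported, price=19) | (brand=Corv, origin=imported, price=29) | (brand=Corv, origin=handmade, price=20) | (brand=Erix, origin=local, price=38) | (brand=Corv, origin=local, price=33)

Positive, Negative, Negative, Negative, Negative

The classifier is using: origin is imported AND brand is Axo.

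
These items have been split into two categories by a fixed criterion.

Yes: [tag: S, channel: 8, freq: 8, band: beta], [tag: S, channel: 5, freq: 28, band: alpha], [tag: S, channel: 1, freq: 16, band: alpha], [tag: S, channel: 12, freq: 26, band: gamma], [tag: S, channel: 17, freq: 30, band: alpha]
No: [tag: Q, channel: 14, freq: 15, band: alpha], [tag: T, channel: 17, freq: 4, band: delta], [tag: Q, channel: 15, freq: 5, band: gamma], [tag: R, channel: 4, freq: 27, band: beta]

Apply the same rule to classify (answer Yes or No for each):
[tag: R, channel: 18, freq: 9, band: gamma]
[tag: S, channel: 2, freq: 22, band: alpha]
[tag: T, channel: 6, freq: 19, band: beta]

Every 'Yes' example satisfies: tag is S. None of the 'No' examples do.

No, Yes, No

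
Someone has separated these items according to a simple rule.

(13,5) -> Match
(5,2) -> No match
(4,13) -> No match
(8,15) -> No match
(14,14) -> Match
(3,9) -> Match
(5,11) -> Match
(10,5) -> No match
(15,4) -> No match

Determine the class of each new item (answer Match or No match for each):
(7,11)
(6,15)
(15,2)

Match, No match, No match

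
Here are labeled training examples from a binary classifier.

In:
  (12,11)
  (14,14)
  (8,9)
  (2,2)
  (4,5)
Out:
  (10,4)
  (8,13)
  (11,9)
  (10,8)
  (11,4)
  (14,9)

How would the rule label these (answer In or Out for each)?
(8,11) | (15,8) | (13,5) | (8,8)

Out, Out, Out, In

Rule: |first − second| ≤ 1. This holds for each 'In' example and fails for each 'Out' one.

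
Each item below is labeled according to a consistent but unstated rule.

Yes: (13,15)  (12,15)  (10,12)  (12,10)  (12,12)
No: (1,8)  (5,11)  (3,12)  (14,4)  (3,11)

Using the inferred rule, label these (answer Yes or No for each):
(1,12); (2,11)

No, No

The simplest hypothesis consistent with all the labels is: sum ≥ 22.
(1,12): 1+12 = 13 — does not satisfy this, so No. (2,11): 2+11 = 13 — does not satisfy this, so No.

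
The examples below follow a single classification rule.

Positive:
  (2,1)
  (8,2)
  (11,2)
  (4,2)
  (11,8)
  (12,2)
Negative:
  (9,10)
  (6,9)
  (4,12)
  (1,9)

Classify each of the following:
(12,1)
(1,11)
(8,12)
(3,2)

Positive, Negative, Negative, Positive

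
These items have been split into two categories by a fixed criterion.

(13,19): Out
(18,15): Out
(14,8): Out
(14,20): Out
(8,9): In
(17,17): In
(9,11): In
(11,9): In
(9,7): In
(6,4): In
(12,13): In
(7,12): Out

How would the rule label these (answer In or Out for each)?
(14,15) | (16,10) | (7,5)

In, Out, In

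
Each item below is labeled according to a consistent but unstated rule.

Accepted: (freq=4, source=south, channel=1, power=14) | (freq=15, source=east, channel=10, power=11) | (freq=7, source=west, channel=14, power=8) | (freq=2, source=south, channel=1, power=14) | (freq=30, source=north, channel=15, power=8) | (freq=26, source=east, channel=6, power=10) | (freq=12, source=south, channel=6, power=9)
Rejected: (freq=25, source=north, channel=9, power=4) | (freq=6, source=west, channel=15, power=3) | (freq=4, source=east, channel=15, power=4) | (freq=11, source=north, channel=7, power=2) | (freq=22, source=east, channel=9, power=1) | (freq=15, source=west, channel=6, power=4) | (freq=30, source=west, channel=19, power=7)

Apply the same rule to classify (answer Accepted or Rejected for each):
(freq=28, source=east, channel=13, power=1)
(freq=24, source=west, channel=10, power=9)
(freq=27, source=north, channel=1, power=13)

Every 'Accepted' example satisfies: power ≥ 8. None of the 'Rejected' examples do.
(freq=28, source=east, channel=13, power=1): Rejected (power = 1).
(freq=24, source=west, channel=10, power=9): Accepted (power = 9).
(freq=27, source=north, channel=1, power=13): Accepted (power = 13).

Rejected, Accepted, Accepted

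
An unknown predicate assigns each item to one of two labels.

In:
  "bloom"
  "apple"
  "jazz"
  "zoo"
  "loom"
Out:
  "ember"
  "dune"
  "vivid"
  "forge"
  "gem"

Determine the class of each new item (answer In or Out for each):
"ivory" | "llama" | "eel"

Out, In, In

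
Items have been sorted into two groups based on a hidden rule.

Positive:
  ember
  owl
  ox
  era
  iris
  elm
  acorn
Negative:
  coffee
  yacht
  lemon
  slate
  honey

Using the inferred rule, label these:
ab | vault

Positive, Negative

The distinguishing property — starts with a vowel — holds for all the 'Positive' cases and none of the 'Negative' cases.
ab — starts with 'a', hence Positive.
vault — starts with 'v', hence Negative.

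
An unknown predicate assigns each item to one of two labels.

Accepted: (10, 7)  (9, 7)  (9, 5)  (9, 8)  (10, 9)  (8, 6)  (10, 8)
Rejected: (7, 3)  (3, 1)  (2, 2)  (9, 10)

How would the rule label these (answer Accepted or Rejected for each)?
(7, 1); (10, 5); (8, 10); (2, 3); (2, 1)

Rejected, Accepted, Rejected, Rejected, Rejected

One predicate separates the groups cleanly: first > second AND sum ≥ 14.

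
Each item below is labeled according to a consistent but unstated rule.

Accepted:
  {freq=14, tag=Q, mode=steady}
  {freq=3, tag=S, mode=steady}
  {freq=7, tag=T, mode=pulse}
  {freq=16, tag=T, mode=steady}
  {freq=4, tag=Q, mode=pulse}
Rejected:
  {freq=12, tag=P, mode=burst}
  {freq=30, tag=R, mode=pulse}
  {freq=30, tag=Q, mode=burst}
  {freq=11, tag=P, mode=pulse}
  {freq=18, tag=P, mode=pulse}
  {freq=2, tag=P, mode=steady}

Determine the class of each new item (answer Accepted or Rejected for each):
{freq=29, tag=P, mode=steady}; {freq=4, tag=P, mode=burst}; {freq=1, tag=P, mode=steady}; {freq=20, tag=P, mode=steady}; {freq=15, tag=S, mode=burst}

The simplest hypothesis consistent with all the labels is: tag is not P AND freq ≤ 16.

Rejected, Rejected, Rejected, Rejected, Accepted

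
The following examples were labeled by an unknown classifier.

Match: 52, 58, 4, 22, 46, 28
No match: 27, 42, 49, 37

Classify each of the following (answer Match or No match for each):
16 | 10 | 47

Rule: ≡ 4 (mod 6). This holds for each 'Match' example and fails for each 'No match' one.

Match, Match, No match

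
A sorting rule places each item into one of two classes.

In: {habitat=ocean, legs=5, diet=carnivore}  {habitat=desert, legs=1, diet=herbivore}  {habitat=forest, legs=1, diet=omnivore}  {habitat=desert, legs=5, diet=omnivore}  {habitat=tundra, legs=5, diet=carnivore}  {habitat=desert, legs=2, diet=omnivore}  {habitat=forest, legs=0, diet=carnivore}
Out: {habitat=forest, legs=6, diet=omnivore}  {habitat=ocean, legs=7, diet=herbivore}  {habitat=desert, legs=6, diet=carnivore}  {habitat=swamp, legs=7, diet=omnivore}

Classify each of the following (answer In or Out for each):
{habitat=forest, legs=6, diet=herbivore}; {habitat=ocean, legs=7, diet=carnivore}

Out, Out

The common property of the 'In' items is: legs ≤ 5. No 'Out' item has it.
{habitat=forest, legs=6, diet=herbivore} → legs = 6 → Out. {habitat=ocean, legs=7, diet=carnivore} → legs = 7 → Out.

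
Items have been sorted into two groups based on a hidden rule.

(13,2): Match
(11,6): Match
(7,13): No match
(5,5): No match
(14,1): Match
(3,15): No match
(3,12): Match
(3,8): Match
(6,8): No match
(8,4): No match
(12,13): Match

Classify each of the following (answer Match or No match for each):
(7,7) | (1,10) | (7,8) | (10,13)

No match, Match, Match, Match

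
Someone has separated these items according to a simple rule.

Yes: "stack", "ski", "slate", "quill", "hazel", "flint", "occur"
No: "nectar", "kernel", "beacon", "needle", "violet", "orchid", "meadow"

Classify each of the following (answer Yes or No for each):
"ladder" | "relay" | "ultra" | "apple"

One predicate separates the groups cleanly: odd length.
No: "ladder", since length 6.
Yes: "relay", since length 5.
Yes: "ultra", since length 5.
Yes: "apple", since length 5.

No, Yes, Yes, Yes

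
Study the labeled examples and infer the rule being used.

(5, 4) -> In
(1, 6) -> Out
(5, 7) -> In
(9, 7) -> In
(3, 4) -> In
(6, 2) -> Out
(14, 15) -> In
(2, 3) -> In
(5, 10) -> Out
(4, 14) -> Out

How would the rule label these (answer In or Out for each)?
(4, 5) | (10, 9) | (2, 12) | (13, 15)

'In' ⟺ |first − second| ≤ 2.
(4, 5): |4−5| = 1 — matches, so In.
(10, 9): |10−9| = 1 — matches, so In.
(2, 12): |2−12| = 10 — does not fit, so Out.
(13, 15): |13−15| = 2 — matches, so In.

In, In, Out, In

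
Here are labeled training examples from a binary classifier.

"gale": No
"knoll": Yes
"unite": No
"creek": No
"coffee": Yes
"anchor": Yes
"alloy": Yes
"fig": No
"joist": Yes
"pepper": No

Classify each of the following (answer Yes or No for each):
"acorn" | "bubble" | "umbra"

Yes, No, No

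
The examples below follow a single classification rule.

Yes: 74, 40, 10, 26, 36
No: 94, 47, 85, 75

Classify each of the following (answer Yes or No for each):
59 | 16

Every 'Yes' example satisfies: even AND at most 74. None of the 'No' examples do.
59: 59 is odd, 59 ≤ 74, lacks this property → No.
16: 16 is even, 16 ≤ 74, meets the rule → Yes.

No, Yes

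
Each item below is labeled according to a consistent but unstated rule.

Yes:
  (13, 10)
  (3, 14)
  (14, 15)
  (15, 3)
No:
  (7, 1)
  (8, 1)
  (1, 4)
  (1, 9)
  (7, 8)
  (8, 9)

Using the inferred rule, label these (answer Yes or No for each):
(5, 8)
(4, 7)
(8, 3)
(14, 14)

The pattern is that an item is 'Yes' exactly when: max ≥ 10.
No: (5, 8), since max 8.
No: (4, 7), since max 7.
No: (8, 3), since max 8.
Yes: (14, 14), since max 14.

No, No, No, Yes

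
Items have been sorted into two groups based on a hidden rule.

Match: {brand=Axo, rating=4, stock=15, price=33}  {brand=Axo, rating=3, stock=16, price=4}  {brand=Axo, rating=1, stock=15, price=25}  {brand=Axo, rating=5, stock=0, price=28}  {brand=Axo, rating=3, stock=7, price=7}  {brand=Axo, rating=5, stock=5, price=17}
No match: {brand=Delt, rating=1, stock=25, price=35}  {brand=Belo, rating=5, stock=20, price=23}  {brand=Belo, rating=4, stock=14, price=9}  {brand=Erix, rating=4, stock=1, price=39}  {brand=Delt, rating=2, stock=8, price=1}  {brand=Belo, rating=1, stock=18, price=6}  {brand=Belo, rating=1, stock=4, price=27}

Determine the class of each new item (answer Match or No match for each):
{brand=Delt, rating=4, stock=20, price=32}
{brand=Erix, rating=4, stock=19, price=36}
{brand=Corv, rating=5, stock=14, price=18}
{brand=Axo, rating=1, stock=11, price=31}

No match, No match, No match, Match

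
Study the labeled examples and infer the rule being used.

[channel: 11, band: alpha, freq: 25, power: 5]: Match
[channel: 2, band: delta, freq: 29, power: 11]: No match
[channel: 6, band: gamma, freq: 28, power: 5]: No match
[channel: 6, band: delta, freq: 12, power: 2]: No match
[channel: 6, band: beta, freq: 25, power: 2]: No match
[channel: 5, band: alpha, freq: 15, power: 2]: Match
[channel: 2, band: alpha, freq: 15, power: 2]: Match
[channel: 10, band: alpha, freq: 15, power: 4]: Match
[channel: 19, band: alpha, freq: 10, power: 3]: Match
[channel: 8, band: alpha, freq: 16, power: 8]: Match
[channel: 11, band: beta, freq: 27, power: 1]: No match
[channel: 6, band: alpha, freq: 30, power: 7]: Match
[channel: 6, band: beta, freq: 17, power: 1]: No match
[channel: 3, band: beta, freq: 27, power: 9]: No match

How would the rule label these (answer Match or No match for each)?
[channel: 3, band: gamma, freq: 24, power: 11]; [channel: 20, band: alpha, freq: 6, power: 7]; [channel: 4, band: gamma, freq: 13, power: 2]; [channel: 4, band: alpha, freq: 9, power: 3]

No match, Match, No match, Match

Rule: band is alpha. This holds for each 'Match' example and fails for each 'No match' one.
[channel: 3, band: gamma, freq: 24, power: 11]: band is gamma — does not satisfy this, so No match.
[channel: 20, band: alpha, freq: 6, power: 7]: band is alpha — matches, so Match.
[channel: 4, band: gamma, freq: 13, power: 2]: band is gamma — does not satisfy this, so No match.
[channel: 4, band: alpha, freq: 9, power: 3]: band is alpha — matches, so Match.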